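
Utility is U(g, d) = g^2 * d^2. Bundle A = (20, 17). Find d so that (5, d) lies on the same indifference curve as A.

U(20, 17) = 115600.
Set U(5, d) = 115600 and solve.
With g = 5: 5^2 = 25, so d^2 = 115600/25 = 4624; taking the square root, d = 68.
Check: U(5, 68) = 115600.

d = 68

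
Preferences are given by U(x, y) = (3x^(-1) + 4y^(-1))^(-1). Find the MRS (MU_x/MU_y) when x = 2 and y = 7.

MRS = 147/16

For CES with ρ = -1, MRS = (3/4)·(y/x)^2.
At (2, 7): MRS = 147/16.
So at (2, 7) the consumer would give up 147/16 units of y for one more unit of x.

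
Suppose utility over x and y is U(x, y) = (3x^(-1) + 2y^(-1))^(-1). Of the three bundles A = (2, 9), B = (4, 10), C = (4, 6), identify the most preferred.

Evaluate utility at each bundle:
U(A) = 0.581.
U(B) = 1.053.
U(C) = 0.923.
Highest utility is B, so B ≻ C ≻ A.

Bundle B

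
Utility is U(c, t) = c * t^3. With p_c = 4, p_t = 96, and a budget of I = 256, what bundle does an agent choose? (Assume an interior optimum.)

c* = 16, t* = 2

MU_c = t^3 and MU_t = 3·c·t^2.
MRS = MU_c/MU_t = (1/3)·t/c.
Tangency: set MRS = p_c/p_t = 4/96 = 1/24.
So (1/3)·t/c = 1/24, i.e. t = 0.125·c.
Substitute into the budget 4·c + 96·t = 256: 16·c = 256, so c* = 16.
Then t* = 0.125·16 = 2.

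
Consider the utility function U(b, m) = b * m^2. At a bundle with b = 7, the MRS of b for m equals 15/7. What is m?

MU_b = m^2 and MU_m = 2·b·m.
MRS = MU_b/MU_m = (1/2)·m/b.
Substitute b = 7: MRS = m/14. Setting m/14 = 15/7 gives m = (15/7)·14 = 30.

m = 30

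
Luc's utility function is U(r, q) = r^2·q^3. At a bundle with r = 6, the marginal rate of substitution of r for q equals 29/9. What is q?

MU_r = 2·r·q^3 and MU_q = 3·r^2·q^2.
MRS = MU_r/MU_q = (2/3)·q/r.
Substitute r = 6: MRS = q/9. Setting q/9 = 29/9 gives q = (29/9)·9 = 29.

q = 29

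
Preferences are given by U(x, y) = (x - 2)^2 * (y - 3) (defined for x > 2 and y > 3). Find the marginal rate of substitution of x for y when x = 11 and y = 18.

MRS = 10/3

MU_x = 2·(x−2)·(y−3), MU_y = (x−2)^2.
MRS = (2/1)·(y−3)/(x−2).
At (11, 18): MRS = 10/3.
The indifference curve has slope −10/3 at this bundle.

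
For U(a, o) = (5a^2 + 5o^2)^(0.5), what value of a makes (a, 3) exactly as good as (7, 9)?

U depends on (a, o) only through S = 5a^2 + 5o^2, so equal utility means equal S. At (7, 9): S = 650.
With o = 3: 5·3^2 = 45, so 5a^2 = 650 − 45 = 605, i.e. a^2 = 121.
Hence a = √121 = 11.
Check: U(11, 3) = 25.4951.

a = 11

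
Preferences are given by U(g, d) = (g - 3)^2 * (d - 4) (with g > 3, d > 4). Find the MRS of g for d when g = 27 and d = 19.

MRS = 1.25

MU_g = 2·(g−3)·(d−4), MU_d = (g−3)^2.
MRS = (2/1)·(d−4)/(g−3).
At (27, 19): MRS = 1.25.
That is, one extra unit of g is worth 1.25 units of d at the margin.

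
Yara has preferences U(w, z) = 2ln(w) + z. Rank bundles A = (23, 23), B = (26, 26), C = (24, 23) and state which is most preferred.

Evaluate utility at each bundle:
U(A) = 29.271.
U(B) = 32.516.
U(C) = 29.356.
Highest utility is B, so B ≻ C ≻ A.

Bundle B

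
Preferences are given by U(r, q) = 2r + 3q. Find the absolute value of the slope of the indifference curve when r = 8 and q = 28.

MU_r = 2, MU_q = 3, so MRS = 2/3 at every bundle.
At (8, 28): MRS = 2/3.
The indifference curve has slope −2/3 at this bundle.

MRS = 2/3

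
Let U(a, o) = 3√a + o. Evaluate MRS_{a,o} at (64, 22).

MRS = 3/16

MU_a = 3/(2√a), MU_o = 1.
MRS = 3/(2√a) ÷ 1.
At (64, 22): MRS = 3/16.
That is, one extra unit of a is worth 3/16 units of o at the margin.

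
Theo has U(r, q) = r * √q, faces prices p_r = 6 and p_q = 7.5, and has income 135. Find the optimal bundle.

r* = 15, q* = 6

MU_r = √q and MU_q = 0.5·r·q^(-0.5).
MRS = MU_r/MU_q = (2)·q/r.
Tangency: set MRS = p_r/p_q = 6/7.5 = 0.8.
So (2)·q/r = 0.8, i.e. q = 0.4·r.
Substitute into the budget 6·r + 7.5·q = 135: 9·r = 135, so r* = 15.
Then q* = 0.4·15 = 6.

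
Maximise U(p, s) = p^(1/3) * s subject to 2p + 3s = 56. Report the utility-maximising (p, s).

p* = 7, s* = 14

MU_p = 1/3·p^(-2/3)·s and MU_s = p^(1/3).
MRS = MU_p/MU_s = (1/3)·s/p.
Tangency: set MRS = p_p/p_s = 2/3.
So (1/3)·s/p = 2/3, i.e. s = 2·p.
Substitute into the budget 2·p + 3·s = 56: 8·p = 56, so p* = 7.
Then s* = 2·7 = 14.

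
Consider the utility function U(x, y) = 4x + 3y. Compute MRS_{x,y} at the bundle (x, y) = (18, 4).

MU_x = 4, MU_y = 3, so MRS = 4/3 at every bundle.
At (18, 4): MRS = 4/3.
That is, one extra unit of x is worth 4/3 units of y at the margin.

MRS = 4/3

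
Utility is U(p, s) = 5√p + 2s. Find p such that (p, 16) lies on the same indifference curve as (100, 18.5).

U(100, 18.5) = 87.
Set U(p, 16) = 87 and solve.
With s = 16: 5√p = 87 − 2·16 = 55, so √p = 11 and p = 121.
Check: U(121, 16) = 87.

p = 121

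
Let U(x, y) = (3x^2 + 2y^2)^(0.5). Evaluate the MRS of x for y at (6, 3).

MRS = 3

For CES with ρ = 2, MRS = (3/2)·(y/x)^(-1).
At (6, 3): MRS = 3.
So at (6, 3) the consumer would give up 3 units of y for one more unit of x.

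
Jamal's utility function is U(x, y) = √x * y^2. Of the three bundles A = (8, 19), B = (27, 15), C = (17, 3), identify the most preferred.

Evaluate utility at each bundle:
U(A) = 1021.062.
U(B) = 1169.134.
U(C) = 37.108.
Highest utility is B, so B ≻ A ≻ C.

Bundle B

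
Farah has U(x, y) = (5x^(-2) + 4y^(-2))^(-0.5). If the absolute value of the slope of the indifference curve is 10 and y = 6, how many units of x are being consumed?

For CES with ρ = -2, MRS = (5/4)·(y/x)^3.
Setting (5/4)·(6/x)^3 = 10 gives (6/x)^3 = 8, so 6/x = 2 and x = 3.

x = 3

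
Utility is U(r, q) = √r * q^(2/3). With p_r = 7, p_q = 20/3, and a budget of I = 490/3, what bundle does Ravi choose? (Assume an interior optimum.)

MU_r = 0.5·r^(-0.5)·q^(2/3) and MU_q = 2/3·√r·q^(-1/3).
MRS = MU_r/MU_q = (0.75)·q/r.
Tangency: set MRS = p_r/p_q = 7/(20/3) = 1.05.
So (0.75)·q/r = 1.05, i.e. q = 1.4·r.
Substitute into the budget 7·r + (20/3)·q = 490/3: (49/3)·r = 490/3, so r* = 10.
Then q* = 1.4·10 = 14.

r* = 10, q* = 14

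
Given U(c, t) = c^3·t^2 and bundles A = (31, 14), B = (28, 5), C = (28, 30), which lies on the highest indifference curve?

Bundle C

Evaluate utility at each bundle:
U(A) = 5839036.
U(B) = 548800.
U(C) = 19756800.
Highest utility is C, so C ≻ A ≻ B.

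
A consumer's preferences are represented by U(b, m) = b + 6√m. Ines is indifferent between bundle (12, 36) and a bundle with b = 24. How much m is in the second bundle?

U(12, 36) = 48.
Set U(24, m) = 48 and solve.
With b = 24: 6√m = 48 − 24 = 24, so √m = 4 and m = 16.
Check: U(24, 16) = 48.

m = 16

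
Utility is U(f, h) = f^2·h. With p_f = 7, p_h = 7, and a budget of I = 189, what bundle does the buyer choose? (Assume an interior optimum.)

MU_f = 2·f·h and MU_h = f^2.
MRS = MU_f/MU_h = (2/1)·h/f.
Tangency: set MRS = p_f/p_h = 7/7 = 1.
So (2/1)·h/f = 1, i.e. h = 0.5·f.
Substitute into the budget 7·f + 7·h = 189: 10.5·f = 189, so f* = 18.
Then h* = 0.5·18 = 9.

f* = 18, h* = 9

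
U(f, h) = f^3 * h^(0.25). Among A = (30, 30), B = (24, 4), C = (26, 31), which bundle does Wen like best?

Evaluate utility at each bundle:
U(A) = 63189.378.
U(B) = 19550.088.
U(C) = 41472.524.
Highest utility is A, so A ≻ C ≻ B.

Bundle A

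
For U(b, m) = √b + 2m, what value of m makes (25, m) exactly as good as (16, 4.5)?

m = 4

U(16, 4.5) = 13.
Set U(25, m) = 13 and solve.
With b = 25: √25 = 5, so 2m = 13 − 5 = 8 and m = 4.
Check: U(25, 4) = 13.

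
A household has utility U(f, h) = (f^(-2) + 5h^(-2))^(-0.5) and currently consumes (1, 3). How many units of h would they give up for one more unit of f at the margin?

MRS = 5.4

For CES with ρ = -2, MRS = (1/5)·(h/f)^3.
At (1, 3): MRS = 5.4.
That is, one extra unit of f is worth 5.4 units of h at the margin.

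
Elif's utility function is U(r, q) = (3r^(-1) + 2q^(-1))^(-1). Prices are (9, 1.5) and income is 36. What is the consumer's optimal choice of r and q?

r* = 3, q* = 6

For CES with ρ = -1, MRS = (3/2)·(q/r)^2.
Tangency: set MRS = p_r/p_q = 9/1.5 = 6.
So (q/r)^2 = 4; taking the square root, q/r = 2, i.e. q = 2·r.
Substitute into the budget 9·r + 1.5·q = 36: 12·r = 36, so r* = 3 and q* = 2·3 = 6.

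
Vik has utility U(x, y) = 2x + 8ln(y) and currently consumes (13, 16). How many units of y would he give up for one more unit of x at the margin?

MU_x = 2, MU_y = 8/y.
MRS = 2 ÷ (8/y).
At (13, 16): MRS = 4.
The indifference curve has slope −4 at this bundle.

MRS = 4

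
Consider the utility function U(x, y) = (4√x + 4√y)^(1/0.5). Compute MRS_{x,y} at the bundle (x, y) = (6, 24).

For CES with ρ = 0.5, MRS = √(y/x).
At (6, 24): MRS = 2.
The indifference curve has slope −2 at this bundle.

MRS = 2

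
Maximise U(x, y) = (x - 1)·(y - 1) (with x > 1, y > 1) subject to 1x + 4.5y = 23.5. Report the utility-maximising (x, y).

MU_x = (y−1), MU_y = (x−1).
MRS = (y−1)/(x−1).
Tangency: set MRS = p_x/p_y = 1/4.5 = 2/9.
So (y − 1)/(x − 1) = 2/9, i.e. (y − 1) = (2/9)·(x − 1).
Rewrite the budget in excess-of-subsistence terms: 1·(x − 1) + 4.5·(y − 1) = 23.5 − 1·1 − 4.5·1 = 18.
Substituting, 2·(x − 1) = 18, so x − 1 = 9 and x* = 10.
Then y − 1 = (2/9)·9 = 2, so y* = 3.

x* = 10, y* = 3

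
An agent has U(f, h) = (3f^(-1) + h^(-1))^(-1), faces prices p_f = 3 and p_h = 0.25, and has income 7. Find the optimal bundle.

f* = 2, h* = 4

For CES with ρ = -1, MRS = (3/1)·(h/f)^2.
Tangency: set MRS = p_f/p_h = 3/0.25 = 12.
So (h/f)^2 = 4; taking the square root, h/f = 2, i.e. h = 2·f.
Substitute into the budget 3·f + 0.25·h = 7: 3.5·f = 7, so f* = 2 and h* = 2·2 = 4.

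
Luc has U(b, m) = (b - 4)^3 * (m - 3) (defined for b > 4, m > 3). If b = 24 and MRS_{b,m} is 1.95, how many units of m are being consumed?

MU_b = 3·(b−4)^2·(m−3), MU_m = (b−4)^3.
MRS = (3/1)·(m−3)/(b−4).
Substitute b = 24: MRS = (m − 3)/(20/3). Setting this equal to 1.95 gives m − 3 = 1.95·(20/3) = 13, so m = 16.

m = 16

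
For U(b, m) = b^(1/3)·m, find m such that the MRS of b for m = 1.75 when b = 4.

m = 21

MU_b = 1/3·b^(-2/3)·m and MU_m = b^(1/3).
MRS = MU_b/MU_m = (1/3)·m/b.
Substitute b = 4: MRS = m/12. Setting m/12 = 1.75 gives m = 1.75·12 = 21.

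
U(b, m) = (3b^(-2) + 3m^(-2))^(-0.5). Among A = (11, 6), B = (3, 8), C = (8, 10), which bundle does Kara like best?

Bundle C

Evaluate utility at each bundle:
U(A) = 3.041.
U(B) = 1.622.
U(C) = 3.607.
Highest utility is C, so C ≻ A ≻ B.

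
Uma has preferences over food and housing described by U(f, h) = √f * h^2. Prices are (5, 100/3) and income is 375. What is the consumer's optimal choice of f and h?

MU_f = 0.5·f^(-0.5)·h^2 and MU_h = 2·√f·h.
MRS = MU_f/MU_h = (0.25)·h/f.
Tangency: set MRS = p_f/p_h = 5/(100/3) = 0.15.
So (0.25)·h/f = 0.15, i.e. h = 0.6·f.
Substitute into the budget 5·f + (100/3)·h = 375: 25·f = 375, so f* = 15.
Then h* = 0.6·15 = 9.

f* = 15, h* = 9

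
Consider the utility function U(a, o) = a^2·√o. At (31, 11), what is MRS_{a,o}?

MU_a = 2·a·√o and MU_o = 0.5·a^2·o^(-0.5).
MRS = MU_a/MU_o = (4)·o/a.
At (31, 11): MRS = 44/31.
That is, one extra unit of a is worth 44/31 units of o at the margin.

MRS = 44/31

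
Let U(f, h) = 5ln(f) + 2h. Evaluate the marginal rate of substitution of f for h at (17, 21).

MU_f = 5/f, MU_h = 2.
MRS = 5/f ÷ 2.
At (17, 21): MRS = 5/34.
So at (17, 21) the consumer would give up 5/34 units of h for one more unit of f.

MRS = 5/34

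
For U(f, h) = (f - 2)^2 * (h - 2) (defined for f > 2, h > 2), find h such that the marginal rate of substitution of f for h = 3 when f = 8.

MU_f = 2·(f−2)·(h−2), MU_h = (f−2)^2.
MRS = (2/1)·(h−2)/(f−2).
Substitute f = 8: MRS = (h − 2)/3. Setting this equal to 3 gives h − 2 = 3·3 = 9, so h = 11.

h = 11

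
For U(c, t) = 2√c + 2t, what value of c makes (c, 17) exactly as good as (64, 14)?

c = 25

U(64, 14) = 44.
Set U(c, 17) = 44 and solve.
With t = 17: 2√c = 44 − 2·17 = 10, so √c = 5 and c = 25.
Check: U(25, 17) = 44.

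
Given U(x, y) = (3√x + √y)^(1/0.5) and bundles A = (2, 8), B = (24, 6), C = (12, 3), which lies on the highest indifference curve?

Evaluate utility at each bundle:
U(A) = 50.000.
U(B) = 294.000.
U(C) = 147.000.
Highest utility is B, so B ≻ C ≻ A.

Bundle B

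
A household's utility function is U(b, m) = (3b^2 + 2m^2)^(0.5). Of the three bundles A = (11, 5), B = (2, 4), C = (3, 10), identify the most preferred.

Evaluate utility at each bundle:
U(A) = 20.322.
U(B) = 6.633.
U(C) = 15.067.
Highest utility is A, so A ≻ C ≻ B.

Bundle A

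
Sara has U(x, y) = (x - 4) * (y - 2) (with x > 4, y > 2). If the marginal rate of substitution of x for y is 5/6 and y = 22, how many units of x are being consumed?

x = 28

MU_x = (y−2), MU_y = (x−4).
MRS = (y−2)/(x−4).
Substitute y = 22: MRS = 20/(x − 4). Setting this equal to 5/6 gives x − 4 = 20/(5/6) = 24, so x = 28.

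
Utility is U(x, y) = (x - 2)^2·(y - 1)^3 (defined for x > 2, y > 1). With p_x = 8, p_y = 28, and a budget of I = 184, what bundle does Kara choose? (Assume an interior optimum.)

MU_x = 2·(x−2)·(y−1)^3, MU_y = 3·(x−2)^2·(y−1)^2.
MRS = (2/3)·(y−1)/(x−2).
Tangency: set MRS = p_x/p_y = 8/28 = 2/7.
So (2/3)·(y − 1)/(x − 2) = 2/7, i.e. (y − 1) = (3/7)·(x − 2).
Rewrite the budget in excess-of-subsistence terms: 8·(x − 2) + 28·(y − 1) = 184 − 8·2 − 28·1 = 140.
Substituting, 20·(x − 2) = 140, so x − 2 = 7 and x* = 9.
Then y − 1 = (3/7)·7 = 3, so y* = 4.

x* = 9, y* = 4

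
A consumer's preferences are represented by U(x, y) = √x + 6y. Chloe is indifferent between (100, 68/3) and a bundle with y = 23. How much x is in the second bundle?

x = 64

U(100, 68/3) = 146.
Set U(x, 23) = 146 and solve.
With y = 23: √x = 146 − 6·23 = 8, so √x = 8 and x = 64.
Check: U(64, 23) = 146.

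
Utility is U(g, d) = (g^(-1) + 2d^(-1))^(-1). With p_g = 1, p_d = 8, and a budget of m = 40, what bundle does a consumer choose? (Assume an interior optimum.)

For CES with ρ = -1, MRS = (1/2)·(d/g)^2.
Tangency: set MRS = p_g/p_d = 1/8 = 0.125.
So (d/g)^2 = 0.25; taking the square root, d/g = 0.5, i.e. d = 0.5·g.
Substitute into the budget 1·g + 8·d = 40: 5·g = 40, so g* = 8 and d* = 0.5·8 = 4.

g* = 8, d* = 4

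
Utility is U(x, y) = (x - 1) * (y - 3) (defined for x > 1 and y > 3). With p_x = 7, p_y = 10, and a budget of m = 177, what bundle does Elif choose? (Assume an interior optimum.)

x* = 11, y* = 10

MU_x = (y−3), MU_y = (x−1).
MRS = (y−3)/(x−1).
Tangency: set MRS = p_x/p_y = 7/10 = 0.7.
So (y − 3)/(x − 1) = 0.7, i.e. (y − 3) = 0.7·(x − 1).
Rewrite the budget in excess-of-subsistence terms: 7·(x − 1) + 10·(y − 3) = 177 − 7·1 − 10·3 = 140.
Substituting, 14·(x − 1) = 140, so x − 1 = 10 and x* = 11.
Then y − 3 = 0.7·10 = 7, so y* = 10.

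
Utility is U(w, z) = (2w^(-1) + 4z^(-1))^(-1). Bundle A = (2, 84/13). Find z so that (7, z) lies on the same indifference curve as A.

U depends on (w, z) only through S = 2w^(-1) + 4z^(-1), so equal utility means equal S. At (2, 84/13): S = 34/21.
With w = 7: 2·7^(-1) = 2/7, so 4z^(-1) = 34/21 − 2/7 = 4/3, i.e. z^(-1) = 1/3.
Hence z = 1/(1/3) = 3.
Check: U(7, 3) = 0.6176.

z = 3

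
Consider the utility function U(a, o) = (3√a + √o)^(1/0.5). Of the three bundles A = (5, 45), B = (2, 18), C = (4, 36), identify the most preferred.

Bundle A

Evaluate utility at each bundle:
U(A) = 180.000.
U(B) = 72.000.
U(C) = 144.000.
Highest utility is A, so A ≻ C ≻ B.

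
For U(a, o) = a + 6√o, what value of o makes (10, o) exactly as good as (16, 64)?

o = 81

U(16, 64) = 64.
Set U(10, o) = 64 and solve.
With a = 10: 6√o = 64 − 10 = 54, so √o = 9 and o = 81.
Check: U(10, 81) = 64.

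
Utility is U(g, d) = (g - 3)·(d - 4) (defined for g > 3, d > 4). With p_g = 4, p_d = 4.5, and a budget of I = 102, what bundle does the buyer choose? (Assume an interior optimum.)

g* = 12, d* = 12

MU_g = (d−4), MU_d = (g−3).
MRS = (d−4)/(g−3).
Tangency: set MRS = p_g/p_d = 4/4.5 = 8/9.
So (d − 4)/(g − 3) = 8/9, i.e. (d − 4) = (8/9)·(g − 3).
Rewrite the budget in excess-of-subsistence terms: 4·(g − 3) + 4.5·(d − 4) = 102 − 4·3 − 4.5·4 = 72.
Substituting, 8·(g − 3) = 72, so g − 3 = 9 and g* = 12.
Then d − 4 = (8/9)·9 = 8, so d* = 12.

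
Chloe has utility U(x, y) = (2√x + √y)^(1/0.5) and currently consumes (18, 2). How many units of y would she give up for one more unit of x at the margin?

For CES with ρ = 0.5, MRS = (2/1)·√(y/x).
At (18, 2): MRS = 2/3.
That is, one extra unit of x is worth 2/3 units of y at the margin.

MRS = 2/3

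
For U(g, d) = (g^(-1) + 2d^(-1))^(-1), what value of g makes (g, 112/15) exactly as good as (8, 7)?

U depends on (g, d) only through S = g^(-1) + 2d^(-1), so equal utility means equal S. At (8, 7): S = 23/56.
With d = 112/15: 2·(112/15)^(-1) = 15/56, so g^(-1) = 23/56 − 15/56 = 1/7.
Hence g = 1/(1/7) = 7.
Check: U(7, 112/15) = 2.4348.

g = 7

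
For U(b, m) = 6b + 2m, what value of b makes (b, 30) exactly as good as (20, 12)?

b = 14

U(20, 12) = 144.
Set U(b, 30) = 144 and solve.
6b + 2·30 = 144 ⇒ 6b = 84 ⇒ b = 14.
Check: U(14, 30) = 144.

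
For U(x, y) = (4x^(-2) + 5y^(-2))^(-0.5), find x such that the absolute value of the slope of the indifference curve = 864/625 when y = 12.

x = 10

For CES with ρ = -2, MRS = (4/5)·(y/x)^3.
Setting (4/5)·(12/x)^3 = 864/625 gives (12/x)^3 = 216/125, so 12/x = 1.2 and x = 10.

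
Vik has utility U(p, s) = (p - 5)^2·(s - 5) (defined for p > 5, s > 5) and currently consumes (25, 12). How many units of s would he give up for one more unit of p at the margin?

MU_p = 2·(p−5)·(s−5), MU_s = (p−5)^2.
MRS = (2/1)·(s−5)/(p−5).
At (25, 12): MRS = 0.7.
That is, one extra unit of p is worth 0.7 units of s at the margin.

MRS = 0.7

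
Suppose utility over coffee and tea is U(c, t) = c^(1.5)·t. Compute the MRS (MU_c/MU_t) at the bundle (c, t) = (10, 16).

MU_c = 1.5·√c·t and MU_t = c^(1.5).
MRS = MU_c/MU_t = (1.5)·t/c.
At (10, 16): MRS = 2.4.
That is, one extra unit of c is worth 2.4 units of t at the margin.

MRS = 2.4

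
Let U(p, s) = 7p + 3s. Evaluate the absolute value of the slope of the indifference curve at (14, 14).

MU_p = 7, MU_s = 3, so MRS = 7/3 at every bundle.
At (14, 14): MRS = 7/3.
The indifference curve has slope −7/3 at this bundle.

MRS = 7/3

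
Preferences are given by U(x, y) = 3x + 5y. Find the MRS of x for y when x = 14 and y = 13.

MRS = 0.6

MU_x = 3, MU_y = 5, so MRS = 3/5 = 0.6 at every bundle.
At (14, 13): MRS = 0.6.
That is, one extra unit of x is worth 0.6 units of y at the margin.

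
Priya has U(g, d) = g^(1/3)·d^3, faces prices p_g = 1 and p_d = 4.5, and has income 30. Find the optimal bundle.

MU_g = 1/3·g^(-2/3)·d^3 and MU_d = 3·g^(1/3)·d^2.
MRS = MU_g/MU_d = (1/9)·d/g.
Tangency: set MRS = p_g/p_d = 1/4.5 = 2/9.
So (1/9)·d/g = 2/9, i.e. d = 2·g.
Substitute into the budget 1·g + 4.5·d = 30: 10·g = 30, so g* = 3.
Then d* = 2·3 = 6.

g* = 3, d* = 6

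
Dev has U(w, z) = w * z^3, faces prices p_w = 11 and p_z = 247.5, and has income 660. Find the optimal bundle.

MU_w = z^3 and MU_z = 3·w·z^2.
MRS = MU_w/MU_z = (1/3)·z/w.
Tangency: set MRS = p_w/p_z = 11/247.5 = 2/45.
So (1/3)·z/w = 2/45, i.e. z = (2/15)·w.
Substitute into the budget 11·w + 247.5·z = 660: 44·w = 660, so w* = 15.
Then z* = (2/15)·15 = 2.

w* = 15, z* = 2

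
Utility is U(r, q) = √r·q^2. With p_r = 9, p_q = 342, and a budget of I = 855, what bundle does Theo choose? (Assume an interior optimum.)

MU_r = 0.5·r^(-0.5)·q^2 and MU_q = 2·√r·q.
MRS = MU_r/MU_q = (0.25)·q/r.
Tangency: set MRS = p_r/p_q = 9/342 = 1/38.
So (0.25)·q/r = 1/38, i.e. q = (2/19)·r.
Substitute into the budget 9·r + 342·q = 855: 45·r = 855, so r* = 19.
Then q* = (2/19)·19 = 2.

r* = 19, q* = 2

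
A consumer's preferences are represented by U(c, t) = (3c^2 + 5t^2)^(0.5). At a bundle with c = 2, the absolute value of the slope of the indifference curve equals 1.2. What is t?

For CES with ρ = 2, MRS = (3/5)·(t/c)^(-1).
Setting (3/5)·(t/2)^(-1) = 1.2 gives (t/2)^(-1) = 2, so t/2 = 0.5 and t = 1.

t = 1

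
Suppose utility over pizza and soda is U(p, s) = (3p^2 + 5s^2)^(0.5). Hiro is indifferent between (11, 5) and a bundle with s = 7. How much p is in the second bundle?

p = 9

U depends on (p, s) only through S = 3p^2 + 5s^2, so equal utility means equal S. At (11, 5): S = 488.
With s = 7: 5·7^2 = 245, so 3p^2 = 488 − 245 = 243, i.e. p^2 = 81.
Hence p = √81 = 9.
Check: U(9, 7) = 22.0907.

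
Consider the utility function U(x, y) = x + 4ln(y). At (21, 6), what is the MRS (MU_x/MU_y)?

MRS = 1.5

MU_x = 1, MU_y = 4/y.
MRS = 1 ÷ (4/y).
At (21, 6): MRS = 1.5.
That is, one extra unit of x is worth 1.5 units of y at the margin.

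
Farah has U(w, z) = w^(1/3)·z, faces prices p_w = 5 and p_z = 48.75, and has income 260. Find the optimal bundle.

w* = 13, z* = 4

MU_w = 1/3·w^(-2/3)·z and MU_z = w^(1/3).
MRS = MU_w/MU_z = (1/3)·z/w.
Tangency: set MRS = p_w/p_z = 5/48.75 = 4/39.
So (1/3)·z/w = 4/39, i.e. z = (4/13)·w.
Substitute into the budget 5·w + 48.75·z = 260: 20·w = 260, so w* = 13.
Then z* = (4/13)·13 = 4.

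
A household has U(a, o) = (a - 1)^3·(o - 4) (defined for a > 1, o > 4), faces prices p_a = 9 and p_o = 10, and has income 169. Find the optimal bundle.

a* = 11, o* = 7

MU_a = 3·(a−1)^2·(o−4), MU_o = (a−1)^3.
MRS = (3/1)·(o−4)/(a−1).
Tangency: set MRS = p_a/p_o = 9/10 = 0.9.
So (3/1)·(o − 4)/(a − 1) = 0.9, i.e. (o − 4) = 0.3·(a − 1).
Rewrite the budget in excess-of-subsistence terms: 9·(a − 1) + 10·(o − 4) = 169 − 9·1 − 10·4 = 120.
Substituting, 12·(a − 1) = 120, so a − 1 = 10 and a* = 11.
Then o − 4 = 0.3·10 = 3, so o* = 7.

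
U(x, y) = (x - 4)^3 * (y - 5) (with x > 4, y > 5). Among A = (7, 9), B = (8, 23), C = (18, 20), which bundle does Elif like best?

Evaluate utility at each bundle:
U(A) = 108.
U(B) = 1152.
U(C) = 41160.
Highest utility is C, so C ≻ B ≻ A.

Bundle C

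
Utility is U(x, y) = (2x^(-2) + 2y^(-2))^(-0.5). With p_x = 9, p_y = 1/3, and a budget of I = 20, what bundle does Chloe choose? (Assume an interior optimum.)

x* = 2, y* = 6

For CES with ρ = -2, MRS = (y/x)^3.
Tangency: set MRS = p_x/p_y = 9/(1/3) = 27.
So (y/x)^3 = 27; taking the cube root, y/x = 3, i.e. y = 3·x.
Substitute into the budget 9·x + (1/3)·y = 20: 10·x = 20, so x* = 2 and y* = 3·2 = 6.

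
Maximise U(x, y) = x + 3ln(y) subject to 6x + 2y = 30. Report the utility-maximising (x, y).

x* = 2, y* = 9

MU_x = 1, MU_y = 3/y.
MRS = 1 ÷ (3/y).
Tangency: set MRS = p_x/p_y = 6/2 = 3.
MRS depends only on y: (1/3)·y = 3 ⇒ y* = 3/(1/3) = 9.
From the budget, 6·x = 30 − 2·9 = 12, so x* = 2.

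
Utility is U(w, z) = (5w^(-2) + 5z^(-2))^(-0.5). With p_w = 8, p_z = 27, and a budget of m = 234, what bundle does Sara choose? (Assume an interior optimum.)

w* = 9, z* = 6

For CES with ρ = -2, MRS = (z/w)^3.
Tangency: set MRS = p_w/p_z = 8/27.
So (z/w)^3 = 8/27; taking the cube root, z/w = 2/3, i.e. z = (2/3)·w.
Substitute into the budget 8·w + 27·z = 234: 26·w = 234, so w* = 9 and z* = (2/3)·9 = 6.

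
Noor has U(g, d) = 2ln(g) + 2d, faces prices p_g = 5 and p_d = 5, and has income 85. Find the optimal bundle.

MU_g = 2/g, MU_d = 2.
MRS = 2/g ÷ 2.
Tangency: set MRS = p_g/p_d = 5/5 = 1.
MRS depends only on g: 1/g = 1 ⇒ g* = 1/1 = 1.
From the budget, 5·d = 85 − 5·1 = 80, so d* = 16.

g* = 1, d* = 16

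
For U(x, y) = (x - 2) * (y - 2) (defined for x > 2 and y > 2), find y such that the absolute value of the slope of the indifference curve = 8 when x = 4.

MU_x = (y−2), MU_y = (x−2).
MRS = (y−2)/(x−2).
Substitute x = 4: MRS = (y − 2)/2. Setting this equal to 8 gives y − 2 = 8·2 = 16, so y = 18.

y = 18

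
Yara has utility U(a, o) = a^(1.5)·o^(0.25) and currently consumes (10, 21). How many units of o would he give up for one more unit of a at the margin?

MRS = 12.6

MU_a = 1.5·√a·o^(0.25) and MU_o = 0.25·a^(1.5)·o^(-0.75).
MRS = MU_a/MU_o = (6)·o/a.
At (10, 21): MRS = 12.6.
The indifference curve has slope −12.6 at this bundle.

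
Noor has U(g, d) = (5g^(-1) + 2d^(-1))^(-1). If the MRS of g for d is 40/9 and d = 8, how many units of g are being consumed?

For CES with ρ = -1, MRS = (5/2)·(d/g)^2.
Setting (5/2)·(8/g)^2 = 40/9 gives (8/g)^2 = 16/9, so 8/g = 4/3 and g = 6.

g = 6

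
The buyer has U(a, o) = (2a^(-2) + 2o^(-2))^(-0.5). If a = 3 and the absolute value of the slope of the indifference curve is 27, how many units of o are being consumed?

For CES with ρ = -2, MRS = (o/a)^3.
Setting (o/3)^3 = 27 gives o/3 = 3 and o = 9.

o = 9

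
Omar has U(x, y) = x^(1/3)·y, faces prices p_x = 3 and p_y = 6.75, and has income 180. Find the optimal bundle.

MU_x = 1/3·x^(-2/3)·y and MU_y = x^(1/3).
MRS = MU_x/MU_y = (1/3)·y/x.
Tangency: set MRS = p_x/p_y = 3/6.75 = 4/9.
So (1/3)·y/x = 4/9, i.e. y = (4/3)·x.
Substitute into the budget 3·x + 6.75·y = 180: 12·x = 180, so x* = 15.
Then y* = (4/3)·15 = 20.

x* = 15, y* = 20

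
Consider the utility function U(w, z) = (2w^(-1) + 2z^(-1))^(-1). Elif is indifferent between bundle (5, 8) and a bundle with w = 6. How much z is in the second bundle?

U depends on (w, z) only through S = 2w^(-1) + 2z^(-1), so equal utility means equal S. At (5, 8): S = 0.65.
With w = 6: 2·6^(-1) = 1/3, so 2z^(-1) = 0.65 − 1/3 = 19/60, i.e. z^(-1) = 19/120.
Hence z = 1/(19/120) = 120/19.
Check: U(6, 120/19) = 1.5385.

z = 120/19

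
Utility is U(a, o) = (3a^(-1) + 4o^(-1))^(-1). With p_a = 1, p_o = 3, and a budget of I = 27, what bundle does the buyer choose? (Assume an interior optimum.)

For CES with ρ = -1, MRS = (3/4)·(o/a)^2.
Tangency: set MRS = p_a/p_o = 1/3.
So (o/a)^2 = 4/9; taking the square root, o/a = 2/3, i.e. o = (2/3)·a.
Substitute into the budget 1·a + 3·o = 27: 3·a = 27, so a* = 9 and o* = (2/3)·9 = 6.

a* = 9, o* = 6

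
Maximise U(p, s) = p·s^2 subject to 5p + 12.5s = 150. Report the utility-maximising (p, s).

p* = 10, s* = 8

MU_p = s^2 and MU_s = 2·p·s.
MRS = MU_p/MU_s = (1/2)·s/p.
Tangency: set MRS = p_p/p_s = 5/12.5 = 0.4.
So (1/2)·s/p = 0.4, i.e. s = 0.8·p.
Substitute into the budget 5·p + 12.5·s = 150: 15·p = 150, so p* = 10.
Then s* = 0.8·10 = 8.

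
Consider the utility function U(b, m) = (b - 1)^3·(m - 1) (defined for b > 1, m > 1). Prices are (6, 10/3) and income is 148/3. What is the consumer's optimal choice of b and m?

b* = 6, m* = 4

MU_b = 3·(b−1)^2·(m−1), MU_m = (b−1)^3.
MRS = (3/1)·(m−1)/(b−1).
Tangency: set MRS = p_b/p_m = 6/(10/3) = 1.8.
So (3/1)·(m − 1)/(b − 1) = 1.8, i.e. (m − 1) = 0.6·(b − 1).
Rewrite the budget in excess-of-subsistence terms: 6·(b − 1) + (10/3)·(m − 1) = 148/3 − 6·1 − (10/3)·1 = 40.
Substituting, 8·(b − 1) = 40, so b − 1 = 5 and b* = 6.
Then m − 1 = 0.6·5 = 3, so m* = 4.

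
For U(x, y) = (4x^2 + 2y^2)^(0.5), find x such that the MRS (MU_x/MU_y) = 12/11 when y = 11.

For CES with ρ = 2, MRS = (4/2)·(y/x)^(-1).
Setting (4/2)·(11/x)^(-1) = 12/11 gives (11/x)^(-1) = 6/11, so 11/x = 11/6 and x = 6.

x = 6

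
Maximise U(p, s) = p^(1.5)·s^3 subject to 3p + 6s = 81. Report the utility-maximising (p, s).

MU_p = 1.5·√p·s^3 and MU_s = 3·p^(1.5)·s^2.
MRS = MU_p/MU_s = (0.5)·s/p.
Tangency: set MRS = p_p/p_s = 3/6 = 0.5.
So (0.5)·s/p = 0.5, i.e. s = p.
Substitute into the budget 3·p + 6·s = 81: 9·p = 81, so p* = 9.
Then s* = 9.

p* = 9, s* = 9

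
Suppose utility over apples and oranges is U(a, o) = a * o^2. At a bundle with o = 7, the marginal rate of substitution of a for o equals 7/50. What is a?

MU_a = o^2 and MU_o = 2·a·o.
MRS = MU_a/MU_o = (1/2)·o/a.
Substitute o = 7: MRS = 3.5/a. Setting 3.5/a = 7/50 gives a = 3.5/(7/50) = 25.

a = 25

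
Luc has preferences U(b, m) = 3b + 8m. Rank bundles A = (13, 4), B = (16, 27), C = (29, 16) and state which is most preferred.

Bundle B

Evaluate utility at each bundle:
U(A) = 71.
U(B) = 264.
U(C) = 215.
Highest utility is B, so B ≻ C ≻ A.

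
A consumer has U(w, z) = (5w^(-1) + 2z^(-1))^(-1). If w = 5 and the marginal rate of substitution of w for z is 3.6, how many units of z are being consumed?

For CES with ρ = -1, MRS = (5/2)·(z/w)^2.
Setting (5/2)·(z/5)^2 = 3.6 gives (z/5)^2 = 36/25, so z/5 = 1.2 and z = 6.

z = 6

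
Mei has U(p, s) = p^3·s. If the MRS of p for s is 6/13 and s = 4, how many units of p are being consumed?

p = 26

MU_p = 3·p^2·s and MU_s = p^3.
MRS = MU_p/MU_s = (3/1)·s/p.
Substitute s = 4: MRS = 12/p. Setting 12/p = 6/13 gives p = 12/(6/13) = 26.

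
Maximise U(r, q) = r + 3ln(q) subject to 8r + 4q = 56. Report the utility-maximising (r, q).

r* = 4, q* = 6

MU_r = 1, MU_q = 3/q.
MRS = 1 ÷ (3/q).
Tangency: set MRS = p_r/p_q = 8/4 = 2.
MRS depends only on q: (1/3)·q = 2 ⇒ q* = 2/(1/3) = 6.
From the budget, 8·r = 56 − 4·6 = 32, so r* = 4.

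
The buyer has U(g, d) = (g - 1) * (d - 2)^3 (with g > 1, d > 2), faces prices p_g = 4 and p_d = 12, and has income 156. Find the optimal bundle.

g* = 9, d* = 10

MU_g = (d−2)^3, MU_d = 3·(g−1)·(d−2)^2.
MRS = (1/3)·(d−2)/(g−1).
Tangency: set MRS = p_g/p_d = 4/12 = 1/3.
So (1/3)·(d − 2)/(g − 1) = 1/3, i.e. (d − 2) = (g − 1).
Rewrite the budget in excess-of-subsistence terms: 4·(g − 1) + 12·(d − 2) = 156 − 4·1 − 12·2 = 128.
Substituting, 16·(g − 1) = 128, so g − 1 = 8 and g* = 9.
Then d − 2 = 8, so d* = 10.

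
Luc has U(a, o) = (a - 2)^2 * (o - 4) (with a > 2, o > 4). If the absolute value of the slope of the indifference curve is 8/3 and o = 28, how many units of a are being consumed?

MU_a = 2·(a−2)·(o−4), MU_o = (a−2)^2.
MRS = (2/1)·(o−4)/(a−2).
Substitute o = 28: MRS = 48/(a − 2). Setting this equal to 8/3 gives a − 2 = 48/(8/3) = 18, so a = 20.

a = 20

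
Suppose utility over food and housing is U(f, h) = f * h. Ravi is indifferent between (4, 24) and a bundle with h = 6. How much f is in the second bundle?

U(4, 24) = 96.
Set U(f, 6) = 96 and solve.
With h = 6: f = 96/6 = 16.
Check: U(16, 6) = 96.

f = 16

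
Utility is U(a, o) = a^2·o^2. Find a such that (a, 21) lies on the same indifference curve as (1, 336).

U(1, 336) = 112896.
Set U(a, 21) = 112896 and solve.
With o = 21: 21^2 = 441, so a^2 = 112896/441 = 256; taking the square root, a = 16.
Check: U(16, 21) = 112896.

a = 16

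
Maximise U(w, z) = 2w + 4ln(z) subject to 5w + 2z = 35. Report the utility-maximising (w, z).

w* = 5, z* = 5

MU_w = 2, MU_z = 4/z.
MRS = 2 ÷ (4/z).
Tangency: set MRS = p_w/p_z = 5/2 = 2.5.
MRS depends only on z: 0.5·z = 2.5 ⇒ z* = 2.5/0.5 = 5.
From the budget, 5·w = 35 − 2·5 = 25, so w* = 5.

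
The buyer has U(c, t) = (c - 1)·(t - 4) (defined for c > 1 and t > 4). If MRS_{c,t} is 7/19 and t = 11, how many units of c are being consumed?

MU_c = (t−4), MU_t = (c−1).
MRS = (t−4)/(c−1).
Substitute t = 11: MRS = 7/(c − 1). Setting this equal to 7/19 gives c − 1 = 7/(7/19) = 19, so c = 20.

c = 20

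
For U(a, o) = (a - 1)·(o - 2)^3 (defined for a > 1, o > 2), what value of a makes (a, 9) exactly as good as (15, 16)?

a = 113

U(15, 16) = 38416.
Set U(a, 9) = 38416 and solve.
With o = 9: (9 − 2)^3 = 343, so (a − 1) = 38416/343 = 112.
So a = 1 + 112 = 113.
Check: U(113, 9) = 38416.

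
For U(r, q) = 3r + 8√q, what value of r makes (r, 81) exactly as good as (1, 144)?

U(1, 144) = 99.
Set U(r, 81) = 99 and solve.
With q = 81: √81 = 9, so 3r = 99 − 8·9 = 27 and r = 9.
Check: U(9, 81) = 99.

r = 9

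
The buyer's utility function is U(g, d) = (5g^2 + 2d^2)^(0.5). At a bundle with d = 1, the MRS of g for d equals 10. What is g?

g = 4

For CES with ρ = 2, MRS = (5/2)·(d/g)^(-1).
Setting (5/2)·(1/g)^(-1) = 10 gives (1/g)^(-1) = 4, so 1/g = 0.25 and g = 4.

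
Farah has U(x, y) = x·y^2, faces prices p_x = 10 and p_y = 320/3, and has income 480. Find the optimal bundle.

MU_x = y^2 and MU_y = 2·x·y.
MRS = MU_x/MU_y = (1/2)·y/x.
Tangency: set MRS = p_x/p_y = 10/(320/3) = 3/32.
So (1/2)·y/x = 3/32, i.e. y = (3/16)·x.
Substitute into the budget 10·x + (320/3)·y = 480: 30·x = 480, so x* = 16.
Then y* = (3/16)·16 = 3.

x* = 16, y* = 3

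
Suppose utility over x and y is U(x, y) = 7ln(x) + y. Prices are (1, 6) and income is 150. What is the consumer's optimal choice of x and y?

MU_x = 7/x, MU_y = 1.
MRS = 7/x ÷ 1.
Tangency: set MRS = p_x/p_y = 1/6.
MRS depends only on x: 7/x = 1/6 ⇒ x* = 7/(1/6) = 42.
From the budget, 6·y = 150 − 1·42 = 108, so y* = 18.

x* = 42, y* = 18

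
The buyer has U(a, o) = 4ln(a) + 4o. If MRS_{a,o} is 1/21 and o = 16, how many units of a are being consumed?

a = 21

MU_a = 4/a, MU_o = 4.
MRS = 4/a ÷ 4.
MRS depends only on a: 1/a = 1/21 ⇒ a = 1/(1/21) = 21.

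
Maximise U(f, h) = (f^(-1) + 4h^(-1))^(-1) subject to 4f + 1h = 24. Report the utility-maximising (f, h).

f* = 3, h* = 12

For CES with ρ = -1, MRS = (1/4)·(h/f)^2.
Tangency: set MRS = p_f/p_h = 4/1 = 4.
So (h/f)^2 = 16; taking the square root, h/f = 4, i.e. h = 4·f.
Substitute into the budget 4·f + 1·h = 24: 8·f = 24, so f* = 3 and h* = 4·3 = 12.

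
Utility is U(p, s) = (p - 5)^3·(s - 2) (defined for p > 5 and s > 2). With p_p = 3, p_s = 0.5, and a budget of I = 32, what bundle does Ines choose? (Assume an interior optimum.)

p* = 9, s* = 10

MU_p = 3·(p−5)^2·(s−2), MU_s = (p−5)^3.
MRS = (3/1)·(s−2)/(p−5).
Tangency: set MRS = p_p/p_s = 3/0.5 = 6.
So (3/1)·(s − 2)/(p − 5) = 6, i.e. (s − 2) = 2·(p − 5).
Rewrite the budget in excess-of-subsistence terms: 3·(p − 5) + 0.5·(s − 2) = 32 − 3·5 − 0.5·2 = 16.
Substituting, 4·(p − 5) = 16, so p − 5 = 4 and p* = 9.
Then s − 2 = 2·4 = 8, so s* = 10.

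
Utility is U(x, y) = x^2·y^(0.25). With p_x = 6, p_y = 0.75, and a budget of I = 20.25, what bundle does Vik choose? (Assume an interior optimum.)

MU_x = 2·x·y^(0.25) and MU_y = 0.25·x^2·y^(-0.75).
MRS = MU_x/MU_y = (8)·y/x.
Tangency: set MRS = p_x/p_y = 6/0.75 = 8.
So (8)·y/x = 8, i.e. y = x.
Substitute into the budget 6·x + 0.75·y = 20.25: 6.75·x = 20.25, so x* = 3.
Then y* = 3.

x* = 3, y* = 3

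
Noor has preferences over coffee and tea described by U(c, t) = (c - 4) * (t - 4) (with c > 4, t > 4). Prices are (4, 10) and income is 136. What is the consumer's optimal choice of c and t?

MU_c = (t−4), MU_t = (c−4).
MRS = (t−4)/(c−4).
Tangency: set MRS = p_c/p_t = 4/10 = 0.4.
So (t − 4)/(c − 4) = 0.4, i.e. (t − 4) = 0.4·(c − 4).
Rewrite the budget in excess-of-subsistence terms: 4·(c − 4) + 10·(t − 4) = 136 − 4·4 − 10·4 = 80.
Substituting, 8·(c − 4) = 80, so c − 4 = 10 and c* = 14.
Then t − 4 = 0.4·10 = 4, so t* = 8.

c* = 14, t* = 8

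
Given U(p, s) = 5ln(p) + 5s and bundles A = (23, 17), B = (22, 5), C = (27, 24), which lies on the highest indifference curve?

Evaluate utility at each bundle:
U(A) = 100.677.
U(B) = 40.455.
U(C) = 136.479.
Highest utility is C, so C ≻ A ≻ B.

Bundle C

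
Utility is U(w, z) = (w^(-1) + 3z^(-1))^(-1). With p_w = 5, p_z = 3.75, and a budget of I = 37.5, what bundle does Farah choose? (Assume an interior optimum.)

For CES with ρ = -1, MRS = (1/3)·(z/w)^2.
Tangency: set MRS = p_w/p_z = 5/3.75 = 4/3.
So (z/w)^2 = 4; taking the square root, z/w = 2, i.e. z = 2·w.
Substitute into the budget 5·w + 3.75·z = 37.5: 12.5·w = 37.5, so w* = 3 and z* = 2·3 = 6.

w* = 3, z* = 6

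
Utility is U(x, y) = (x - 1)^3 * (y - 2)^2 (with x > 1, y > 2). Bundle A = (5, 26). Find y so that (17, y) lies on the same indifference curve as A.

U(5, 26) = 36864.
Set U(17, y) = 36864 and solve.
With x = 17: (17 − 1)^3 = 4096, so (y − 2)^2 = 36864/4096 = 9.
Taking the square root (with y > 2): y − 2 = 3, so y = 5.
Check: U(17, 5) = 36864.

y = 5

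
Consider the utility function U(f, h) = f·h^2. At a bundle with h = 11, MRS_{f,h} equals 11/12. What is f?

f = 6

MU_f = h^2 and MU_h = 2·f·h.
MRS = MU_f/MU_h = (1/2)·h/f.
Substitute h = 11: MRS = 5.5/f. Setting 5.5/f = 11/12 gives f = 5.5/(11/12) = 6.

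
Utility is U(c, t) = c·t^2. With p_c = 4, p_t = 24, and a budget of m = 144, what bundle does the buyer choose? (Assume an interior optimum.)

MU_c = t^2 and MU_t = 2·c·t.
MRS = MU_c/MU_t = (1/2)·t/c.
Tangency: set MRS = p_c/p_t = 4/24 = 1/6.
So (1/2)·t/c = 1/6, i.e. t = (1/3)·c.
Substitute into the budget 4·c + 24·t = 144: 12·c = 144, so c* = 12.
Then t* = (1/3)·12 = 4.

c* = 12, t* = 4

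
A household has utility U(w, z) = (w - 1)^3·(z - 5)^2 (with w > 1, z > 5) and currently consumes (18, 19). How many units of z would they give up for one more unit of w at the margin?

MU_w = 3·(w−1)^2·(z−5)^2, MU_z = 2·(w−1)^3·(z−5).
MRS = (3/2)·(z−5)/(w−1).
At (18, 19): MRS = 21/17.
The indifference curve has slope −21/17 at this bundle.

MRS = 21/17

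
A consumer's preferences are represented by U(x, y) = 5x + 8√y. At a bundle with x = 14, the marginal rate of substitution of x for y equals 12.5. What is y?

y = 100

MU_x = 5, MU_y = 8/(2√y).
MRS = 5 ÷ (8/(2√y)).
MRS depends only on y: 1.25·√y = 12.5 ⇒ √y = 12.5/1.25 = 10 ⇒ y = 100.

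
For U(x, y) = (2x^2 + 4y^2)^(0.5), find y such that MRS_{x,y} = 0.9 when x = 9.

y = 5

For CES with ρ = 2, MRS = (2/4)·(y/x)^(-1).
Setting (2/4)·(y/9)^(-1) = 0.9 gives (y/9)^(-1) = 1.8, so y/9 = 5/9 and y = 5.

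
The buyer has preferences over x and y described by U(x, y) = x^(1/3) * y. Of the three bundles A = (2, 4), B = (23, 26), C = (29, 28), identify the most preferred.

Bundle C

Evaluate utility at each bundle:
U(A) = 5.040.
U(B) = 73.941.
U(C) = 86.025.
Highest utility is C, so C ≻ B ≻ A.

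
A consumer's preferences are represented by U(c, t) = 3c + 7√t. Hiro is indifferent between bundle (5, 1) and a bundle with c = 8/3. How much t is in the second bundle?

t = 4

U(5, 1) = 22.
Set U(8/3, t) = 22 and solve.
With c = 8/3: 7√t = 22 − 3·8/3 = 14, so √t = 2 and t = 4.
Check: U(8/3, 4) = 22.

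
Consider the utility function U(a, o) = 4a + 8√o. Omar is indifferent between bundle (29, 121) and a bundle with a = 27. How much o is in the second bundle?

o = 144

U(29, 121) = 204.
Set U(27, o) = 204 and solve.
With a = 27: 8√o = 204 − 4·27 = 96, so √o = 12 and o = 144.
Check: U(27, 144) = 204.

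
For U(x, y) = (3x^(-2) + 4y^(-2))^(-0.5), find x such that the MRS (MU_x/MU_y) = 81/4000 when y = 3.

x = 10

For CES with ρ = -2, MRS = (3/4)·(y/x)^3.
Setting (3/4)·(3/x)^3 = 81/4000 gives (3/x)^3 = 27/1000, so 3/x = 0.3 and x = 10.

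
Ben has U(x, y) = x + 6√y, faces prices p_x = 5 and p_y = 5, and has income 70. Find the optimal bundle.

MU_x = 1, MU_y = 6/(2√y).
MRS = 1 ÷ (6/(2√y)).
Tangency: set MRS = p_x/p_y = 5/5 = 1.
MRS depends only on y: (1/3)·√y = 1 ⇒ √y = 1/(1/3) = 3 ⇒ y* = 9.
From the budget, 5·x = 70 − 5·9 = 25, so x* = 5.

x* = 5, y* = 9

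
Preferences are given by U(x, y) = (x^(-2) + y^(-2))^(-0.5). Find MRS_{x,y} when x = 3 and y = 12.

MRS = 64

For CES with ρ = -2, MRS = (y/x)^3.
At (3, 12): MRS = 64.
The indifference curve has slope −64 at this bundle.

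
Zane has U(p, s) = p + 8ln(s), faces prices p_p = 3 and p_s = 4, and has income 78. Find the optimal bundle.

p* = 18, s* = 6

MU_p = 1, MU_s = 8/s.
MRS = 1 ÷ (8/s).
Tangency: set MRS = p_p/p_s = 3/4 = 0.75.
MRS depends only on s: 0.125·s = 0.75 ⇒ s* = 0.75/0.125 = 6.
From the budget, 3·p = 78 − 4·6 = 54, so p* = 18.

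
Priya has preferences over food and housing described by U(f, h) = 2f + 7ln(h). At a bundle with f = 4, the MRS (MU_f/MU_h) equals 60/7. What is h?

h = 30

MU_f = 2, MU_h = 7/h.
MRS = 2 ÷ (7/h).
MRS depends only on h: (2/7)·h = 60/7 ⇒ h = (60/7)/(2/7) = 30.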